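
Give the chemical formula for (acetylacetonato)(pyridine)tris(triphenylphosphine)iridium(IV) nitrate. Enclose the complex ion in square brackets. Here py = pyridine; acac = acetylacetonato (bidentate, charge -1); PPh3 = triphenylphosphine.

[Ir(acac)(PPh3)3(py)](NO3)3

Ligands: 1 pyridine (py, neutral), 1 acetylacetonato (acac, -1), 3 triphenylphosphine (PPh3, neutral). Ligand charge sum = -1.
With Ir in oxidation state +4, the complex ion is [Ir...]^3+.
Charge balance with nitrate (-1) requires 1 complex ion per 3 nitrate.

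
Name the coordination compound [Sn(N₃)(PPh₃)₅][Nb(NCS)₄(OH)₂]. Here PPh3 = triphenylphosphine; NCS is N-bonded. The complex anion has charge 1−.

The complex anion is given as 1−; its ligand charges sum to -6, so Nb = +5.
A 1:1 salt means the cation carries the equal and opposite charge, 1+.
Cation: ligand charges sum to -1; for the ion to be 1+, Sn = +2.

azidopentakis(triphenylphosphine)tin(II) dihydroxotetraisothiocyanatoniobate(V)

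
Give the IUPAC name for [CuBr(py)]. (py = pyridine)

There is no counter-ion, so the complex is neutral overall.
Ligand charges: 1×pyridine (neutral), 1×bromo (-1 each); total -1. So Cu + (-1) = 0, giving Cu = +1.
Ligands are named alphabetically: bromo before pyridine.

bromo(pyridine)copper(I)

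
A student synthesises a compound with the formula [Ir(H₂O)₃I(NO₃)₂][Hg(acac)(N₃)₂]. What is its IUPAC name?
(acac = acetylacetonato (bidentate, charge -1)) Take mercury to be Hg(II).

triaquaiododinitratoiridium(IV) (acetylacetonato)diazidomercurate(II)

Both ions are complex: the cation is named first with the plain metal name, the anion second with the -ate form; each ion's ligands are alphabetised independently.
Hg is given as +2; the anion's ligand charges sum to -3, so the complex anion is 1−.
A 1:1 salt means the cation carries the equal and opposite charge, 1+.
Cation: ligand charges sum to -3; for the ion to be 1+, Ir = +4.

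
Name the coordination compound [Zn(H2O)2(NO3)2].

There is no counter-ion, so the complex is neutral overall.
Ligand charges: 2×nitrato (-1 each), 2×aqua (neutral); total -2. So Zn + (-2) = 0, giving Zn = +2.
Ligands are named alphabetically: aqua before nitrato.

diaquadinitratozinc(II)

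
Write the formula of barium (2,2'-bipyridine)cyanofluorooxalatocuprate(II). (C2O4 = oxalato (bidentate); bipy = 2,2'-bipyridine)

Ba[Cu(bipy)(C2O4)(CN)F]

Ligands: 1 oxalato (C2O4, -2), 1 2,2'-bipyridine (bipy, neutral), 1 fluoro (F, -1), 1 cyano (CN, -1). Ligand charge sum = -4.
With Cu in oxidation state +2, the complex ion is [Cu...]^2−.
Charge balance with barium (+2) requires 1 complex ion per 1 barium.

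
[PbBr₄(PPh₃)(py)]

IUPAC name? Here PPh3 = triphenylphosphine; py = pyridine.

There is no counter-ion, so the complex is neutral overall.
Ligand charges: 4×bromo (-1 each), 1×triphenylphosphine (neutral), 1×pyridine (neutral); total -4. So Pb + (-4) = 0, giving Pb = +4.
Ligands are named alphabetically: bromo before pyridine before triphenylphosphine.

tetrabromo(pyridine)(triphenylphosphine)lead(IV)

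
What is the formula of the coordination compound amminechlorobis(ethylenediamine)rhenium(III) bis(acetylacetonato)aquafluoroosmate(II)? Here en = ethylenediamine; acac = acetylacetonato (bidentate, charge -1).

[ReCl(en)2(NH3)][Os(acac)2F(H2O)]2

Cation [Re…]: ligand charges -1, Re(III) ⇒ ion charge 2+.
Anion [Os…]: ligand charges -3, Os(II) ⇒ ion charge 1−.
One 2+ cation requires 2 of the 1− anion.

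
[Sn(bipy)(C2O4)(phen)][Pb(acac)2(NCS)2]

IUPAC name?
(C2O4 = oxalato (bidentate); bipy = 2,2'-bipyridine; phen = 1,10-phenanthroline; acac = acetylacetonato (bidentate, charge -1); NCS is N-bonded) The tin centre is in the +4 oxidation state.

(2,2'-bipyridine)oxalato(1,10-phenanthroline)tin(IV) bis(acetylacetonato)diisothiocyanatoplumbate(II)

Both ions are complex: the cation is named first with the plain metal name, the anion second with the -ate form; each ion's ligands are alphabetised independently.
Sn is given as +4; the cation's ligand charges sum to -2, so the complex cation is 2+.
A 1:1 salt means the anion carries the equal and opposite charge, 2−.
Anion: ligand charges sum to -4; for the ion to be 2−, Pb = +2.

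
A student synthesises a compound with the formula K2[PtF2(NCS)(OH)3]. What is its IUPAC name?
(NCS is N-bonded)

potassium difluorotrihydroxoisothiocyanatoplatinate(IV)

The 2 potassium counter-ions carry a total charge of +2, so each complex ion is 2−.
Ligand charges: 1×isothiocyanato (-1 each), 2×fluoro (-1 each), 3×hydroxo (-1 each); total -6. So Pt + (-6) = 2−, giving Pt = +4.
Ligands are named alphabetically: fluoro before hydroxo before isothiocyanato.
The complex ion is anionic, so platinum takes the -ate form platinate(IV).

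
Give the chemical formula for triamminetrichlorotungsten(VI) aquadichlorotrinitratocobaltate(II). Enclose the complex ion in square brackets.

[WCl3(NH3)3][CoCl2(H2O)(NO3)3]

Cation [W…]: ligand charges -3, W(VI) ⇒ ion charge 3+.
Anion [Co…]: ligand charges -5, Co(II) ⇒ ion charge 3−.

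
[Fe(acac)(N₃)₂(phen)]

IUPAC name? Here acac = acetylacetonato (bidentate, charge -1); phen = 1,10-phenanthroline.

(acetylacetonato)diazido(1,10-phenanthroline)iron(III)

There is no counter-ion, so the complex is neutral overall.
Ligand charges: 1×acetylacetonato (-1 each), 1×1,10-phenanthroline (neutral), 2×azido (-1 each); total -3. So Fe + (-3) = 0, giving Fe = +3.
Ligands are named alphabetically: acetylacetonato before azido before phenanthroline.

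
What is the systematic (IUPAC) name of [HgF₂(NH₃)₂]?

There is no counter-ion, so the complex is neutral overall.
Ligand charges: 2×fluoro (-1 each), 2×ammine (neutral); total -2. So Hg + (-2) = 0, giving Hg = +2.
Ligands are named alphabetically: ammine before fluoro.

diamminedifluoromercury(II)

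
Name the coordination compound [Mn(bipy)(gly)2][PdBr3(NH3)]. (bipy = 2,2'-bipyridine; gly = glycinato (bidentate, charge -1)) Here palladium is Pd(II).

(2,2'-bipyridine)bis(glycinato)manganese(III) amminetribromopalladate(II)

Both ions are complex: the cation is named first with the plain metal name, the anion second with the -ate form; each ion's ligands are alphabetised independently.
Pd is given as +2; the anion's ligand charges sum to -3, so the complex anion is 1−.
A 1:1 salt means the cation carries the equal and opposite charge, 1+.
Cation: ligand charges sum to -2; for the ion to be 1+, Mn = +3.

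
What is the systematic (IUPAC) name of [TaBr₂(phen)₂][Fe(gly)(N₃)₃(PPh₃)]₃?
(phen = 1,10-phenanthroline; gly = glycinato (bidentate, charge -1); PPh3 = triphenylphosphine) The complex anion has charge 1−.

dibromobis(1,10-phenanthroline)tantalum(V) triazido(glycinato)(triphenylphosphine)ferrate(III)

Both ions are complex: the cation is named first with the plain metal name, the anion second with the -ate form; each ion's ligands are alphabetised independently.
The complex anion is given as 1−; its ligand charges sum to -4, so Fe = +3.
With 3 anions per cation, the cation must be 3×1 = 3+.
Cation: ligand charges sum to -2; for the ion to be 3+, Ta = +5.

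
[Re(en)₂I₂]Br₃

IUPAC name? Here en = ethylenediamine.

bis(ethylenediamine)diiodorhenium(V) bromide

The 3 bromide counter-ions carry a total charge of -3, so each complex ion is 3+.
Ligand charges: 2×ethylenediamine (neutral), 2×iodo (-1 each); total -2. So Re + (-2) = 3+, giving Re = +5.
Ligands are named alphabetically: ethylenediamine before iodo.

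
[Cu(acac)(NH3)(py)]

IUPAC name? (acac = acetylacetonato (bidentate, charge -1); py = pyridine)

(acetylacetonato)ammine(pyridine)copper(I)

There is no counter-ion, so the complex is neutral overall.
Ligand charges: 1×acetylacetonato (-1 each), 1×pyridine (neutral), 1×ammine (neutral); total -1. So Cu + (-1) = 0, giving Cu = +1.
Ligands are named alphabetically: acetylacetonato before ammine before pyridine.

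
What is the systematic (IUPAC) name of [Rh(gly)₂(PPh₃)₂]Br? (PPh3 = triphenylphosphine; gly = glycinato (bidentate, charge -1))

The 1 bromide counter-ion carries a total charge of -1, so each complex ion is 1+.
Ligand charges: 2×triphenylphosphine (neutral), 2×glycinato (-1 each); total -2. So Rh + (-2) = 1+, giving Rh = +3.
Ligands are named alphabetically: glycinato before triphenylphosphine.

bis(glycinato)bis(triphenylphosphine)rhodium(III) bromide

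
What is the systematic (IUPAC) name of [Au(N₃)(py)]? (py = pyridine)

azido(pyridine)gold(I)

There is no counter-ion, so the complex is neutral overall.
Ligand charges: 1×pyridine (neutral), 1×azido (-1 each); total -1. So Au + (-1) = 0, giving Au = +1.
Ligands are named alphabetically: azido before pyridine.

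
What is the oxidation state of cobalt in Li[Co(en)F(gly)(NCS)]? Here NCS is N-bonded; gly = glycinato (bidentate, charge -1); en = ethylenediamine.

1 lithium outside the brackets (+1 each) → the complex ion is 1−.
Ligand charges: 1×F = -1; 1×NCS = -1; 1×gly = -1; 1×en neutral; sum -3.
Co + (-3) = 1− ⇒ Co is +2.

+2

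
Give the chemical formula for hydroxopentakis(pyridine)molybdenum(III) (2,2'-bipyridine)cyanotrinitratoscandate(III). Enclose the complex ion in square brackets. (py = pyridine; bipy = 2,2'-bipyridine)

[Mo(OH)(py)5][Sc(bipy)(CN)(NO3)3]2

Cation [Mo…]: ligand charges -1, Mo(III) ⇒ ion charge 2+.
Anion [Sc…]: ligand charges -4, Sc(III) ⇒ ion charge 1−.
One 2+ cation requires 2 of the 1− anion.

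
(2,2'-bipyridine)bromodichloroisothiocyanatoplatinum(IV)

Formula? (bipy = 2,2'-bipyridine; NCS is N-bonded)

[Pt(bipy)BrCl2(NCS)]

Ligands: 2 chloro (Cl, -1), 1 2,2'-bipyridine (bipy, neutral), 1 bromo (Br, -1), 1 isothiocyanato (NCS, -1). Ligand charge sum = -4.
With Pt in oxidation state +4, the complex ion is [Pt...].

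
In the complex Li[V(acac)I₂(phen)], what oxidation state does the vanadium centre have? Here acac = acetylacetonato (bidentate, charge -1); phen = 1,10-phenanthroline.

+2

1 lithium outside the brackets (+1 each) → the complex ion is 1−.
Ligand charges: 1×acac = -1; 1×phen neutral; 2×I = -2; sum -3.
V + (-3) = 1− ⇒ V is +2.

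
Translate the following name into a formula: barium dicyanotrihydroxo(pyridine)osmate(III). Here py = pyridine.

Ba[Os(CN)2(OH)3(py)]

Ligands: 1 pyridine (py, neutral), 3 hydroxo (OH, -1), 2 cyano (CN, -1). Ligand charge sum = -5.
Charge balance with barium (+2) requires 1 complex ion per 1 barium.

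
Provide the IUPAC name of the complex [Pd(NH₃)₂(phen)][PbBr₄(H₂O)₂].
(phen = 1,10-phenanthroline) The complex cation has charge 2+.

diammine(1,10-phenanthroline)palladium(II) diaquatetrabromoplumbate(II)

Both ions are complex: the cation is named first with the plain metal name, the anion second with the -ate form; each ion's ligands are alphabetised independently.
The complex cation is given as 2+; its ligand charges sum to 0, so Pd = +2.
A 1:1 salt means the anion carries the equal and opposite charge, 2−.
Anion: ligand charges sum to -4; for the ion to be 2−, Pb = +2.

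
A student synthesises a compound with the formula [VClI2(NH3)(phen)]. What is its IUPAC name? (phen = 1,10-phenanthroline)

There is no counter-ion, so the complex is neutral overall.
Ligand charges: 2×iodo (-1 each), 1×chloro (-1 each), 1×1,10-phenanthroline (neutral), 1×ammine (neutral); total -3. So V + (-3) = 0, giving V = +3.
Ligands are named alphabetically: ammine before chloro before iodo before phenanthroline.

amminechlorodiiodo(1,10-phenanthroline)vanadium(III)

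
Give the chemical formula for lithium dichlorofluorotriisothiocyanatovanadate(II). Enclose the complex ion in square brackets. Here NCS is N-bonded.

Li4[VCl2F(NCS)3]

Ligands: 3 isothiocyanato (NCS, -1), 1 fluoro (F, -1), 2 chloro (Cl, -1). Ligand charge sum = -6.
With V in oxidation state +2, the complex ion is [V...]^4−.
Charge balance with lithium (+1) requires 1 complex ion per 4 lithium.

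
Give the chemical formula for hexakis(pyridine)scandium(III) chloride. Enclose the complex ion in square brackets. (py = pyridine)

[Sc(py)6]Cl3

Ligands: 6 pyridine (py, neutral). Ligand charge sum = 0.
Charge balance with chloride (-1) requires 1 complex ion per 3 chloride.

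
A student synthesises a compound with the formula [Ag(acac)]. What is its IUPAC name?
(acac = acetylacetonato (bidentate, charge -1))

(acetylacetonato)silver(I)

There is no counter-ion, so the complex is neutral overall.
Ligand charges: 1×acetylacetonato (-1 each); total -1. So Ag + (-1) = 0, giving Ag = +1.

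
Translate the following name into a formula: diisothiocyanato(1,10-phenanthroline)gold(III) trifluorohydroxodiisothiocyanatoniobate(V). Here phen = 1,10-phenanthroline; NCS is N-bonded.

[Au(NCS)2(phen)][NbF3(NCS)2(OH)]

Cation [Au…]: ligand charges -2, Au(III) ⇒ ion charge 1+.
Anion [Nb…]: ligand charges -6, Nb(V) ⇒ ion charge 1−.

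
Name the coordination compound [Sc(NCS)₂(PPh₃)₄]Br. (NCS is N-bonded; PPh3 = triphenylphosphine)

diisothiocyanatotetrakis(triphenylphosphine)scandium(III) bromide

The 1 bromide counter-ion carries a total charge of -1, so each complex ion is 1+.
Ligand charges: 2×isothiocyanato (-1 each), 4×triphenylphosphine (neutral); total -2. So Sc + (-2) = 1+, giving Sc = +3.
Ligands are named alphabetically: isothiocyanato before triphenylphosphine.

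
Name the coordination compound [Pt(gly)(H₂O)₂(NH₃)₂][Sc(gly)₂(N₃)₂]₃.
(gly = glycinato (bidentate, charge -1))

diamminediaqua(glycinato)platinum(IV) diazidobis(glycinato)scandate(III)

Both ions are complex: the cation is named first with the plain metal name, the anion second with the -ate form; each ion's ligands are alphabetised independently.
Scandium is always +3 in its complexes; the anion's ligand charges sum to -4, so the complex anion is 1−.
With 3 anions per cation, the cation must be 3×1 = 3+.
Cation: ligand charges sum to -1; for the ion to be 3+, Pt = +4.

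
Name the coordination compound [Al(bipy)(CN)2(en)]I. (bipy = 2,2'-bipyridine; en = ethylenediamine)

(2,2'-bipyridine)dicyano(ethylenediamine)aluminium(III) iodide

The 1 iodide counter-ion carries a total charge of -1, so each complex ion is 1+.
Ligand charges: 2×cyano (-1 each), 1×2,2'-bipyridine (neutral), 1×ethylenediamine (neutral); total -2. So Al + (-2) = 1+, giving Al = +3.
Ligands are named alphabetically: bipyridine before cyano before ethylenediamine.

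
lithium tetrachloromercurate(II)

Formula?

Li2[HgCl4]

Ligands: 4 chloro (Cl, -1). Ligand charge sum = -4.
With Hg in oxidation state +2, the complex ion is [Hg...]^2−.
Charge balance with lithium (+1) requires 1 complex ion per 2 lithium.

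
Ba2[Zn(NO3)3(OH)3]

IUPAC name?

barium trihydroxotrinitratozincate(II)

The 2 barium counter-ions carry a total charge of +4, so each complex ion is 4−.
Ligand charges: 3×nitrato (-1 each), 3×hydroxo (-1 each); total -6. So Zn + (-6) = 4−, giving Zn = +2.
Ligands are named alphabetically: hydroxo before nitrato.
The complex ion is anionic, so zinc takes the -ate form zincate(II).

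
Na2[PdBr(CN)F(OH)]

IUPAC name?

The 2 sodium counter-ions carry a total charge of +2, so each complex ion is 2−.
Ligand charges: 1×cyano (-1 each), 1×bromo (-1 each), 1×hydroxo (-1 each), 1×fluoro (-1 each); total -4. So Pd + (-4) = 2−, giving Pd = +2.
Ligands are named alphabetically: bromo before cyano before fluoro before hydroxo.
The complex ion is anionic, so palladium takes the -ate form palladate(II).

sodium bromocyanofluorohydroxopalladate(II)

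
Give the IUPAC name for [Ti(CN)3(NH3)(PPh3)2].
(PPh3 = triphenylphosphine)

amminetricyanobis(triphenylphosphine)titanium(III)

There is no counter-ion, so the complex is neutral overall.
Ligand charges: 1×ammine (neutral), 3×cyano (-1 each), 2×triphenylphosphine (neutral); total -3. So Ti + (-3) = 0, giving Ti = +3.
Ligands are named alphabetically: ammine before cyano before triphenylphosphine.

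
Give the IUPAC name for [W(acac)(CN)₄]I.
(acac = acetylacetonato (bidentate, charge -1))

(acetylacetonato)tetracyanotungsten(VI) iodide

The 1 iodide counter-ion carries a total charge of -1, so each complex ion is 1+.
Ligand charges: 4×cyano (-1 each), 1×acetylacetonato (-1 each); total -5. So W + (-5) = 1+, giving W = +6.
Ligands are named alphabetically: acetylacetonato before cyano.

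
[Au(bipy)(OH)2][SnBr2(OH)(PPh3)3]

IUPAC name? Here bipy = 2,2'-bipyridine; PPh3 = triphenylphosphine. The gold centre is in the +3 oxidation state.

(2,2'-bipyridine)dihydroxogold(III) dibromohydroxotris(triphenylphosphine)stannate(II)

Both ions are complex: the cation is named first with the plain metal name, the anion second with the -ate form; each ion's ligands are alphabetised independently.
Au is given as +3; the cation's ligand charges sum to -2, so the complex cation is 1+.
A 1:1 salt means the anion carries the equal and opposite charge, 1−.
Anion: ligand charges sum to -3; for the ion to be 1−, Sn = +2.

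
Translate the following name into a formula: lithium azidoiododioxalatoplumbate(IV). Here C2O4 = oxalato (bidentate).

Ligands: 1 azido (N3, -1), 2 oxalato (C2O4, -2), 1 iodo (I, -1). Ligand charge sum = -6.
With Pb in oxidation state +4, the complex ion is [Pb...]^2−.
Charge balance with lithium (+1) requires 1 complex ion per 2 lithium.

Li2[Pb(C2O4)2I(N3)]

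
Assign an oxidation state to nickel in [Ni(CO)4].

No counter-ion: the bracketed complex is neutral.
Ligand charges: 4×CO neutral; sum 0.
Ni + (0) = 0 ⇒ Ni is 0.

0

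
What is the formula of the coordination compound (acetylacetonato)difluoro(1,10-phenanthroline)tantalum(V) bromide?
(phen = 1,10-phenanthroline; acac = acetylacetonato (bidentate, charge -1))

Ligands: 1 1,10-phenanthroline (phen, neutral), 1 acetylacetonato (acac, -1), 2 fluoro (F, -1). Ligand charge sum = -3.
With Ta in oxidation state +5, the complex ion is [Ta...]^2+.
Charge balance with bromide (-1) requires 1 complex ion per 2 bromide.

[Ta(acac)F2(phen)]Br2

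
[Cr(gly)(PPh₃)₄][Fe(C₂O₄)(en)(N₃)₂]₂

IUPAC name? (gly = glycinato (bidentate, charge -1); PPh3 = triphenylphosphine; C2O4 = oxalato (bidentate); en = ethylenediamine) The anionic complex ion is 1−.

The complex anion is given as 1−; its ligand charges sum to -4, so Fe = +3.
With 2 anions per cation, the cation must be 2×1 = 2+.
Cation: ligand charges sum to -1; for the ion to be 2+, Cr = +3.

(glycinato)tetrakis(triphenylphosphine)chromium(III) diazido(ethylenediamine)oxalatoferrate(III)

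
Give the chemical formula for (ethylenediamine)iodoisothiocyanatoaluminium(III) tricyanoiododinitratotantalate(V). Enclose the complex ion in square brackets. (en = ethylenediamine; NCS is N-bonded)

[Al(en)I(NCS)][Ta(CN)3I(NO3)2]

Cation [Al…]: ligand charges -2, Al(III) ⇒ ion charge 1+.
Anion [Ta…]: ligand charges -6, Ta(V) ⇒ ion charge 1−.
One 1+ cation balances one 1− anion.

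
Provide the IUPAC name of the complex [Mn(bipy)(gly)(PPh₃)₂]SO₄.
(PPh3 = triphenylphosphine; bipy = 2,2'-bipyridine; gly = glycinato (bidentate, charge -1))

(2,2'-bipyridine)(glycinato)bis(triphenylphosphine)manganese(III) sulfate

The 1 sulfate counter-ion carries a total charge of -2, so each complex ion is 2+.
Ligand charges: 2×triphenylphosphine (neutral), 1×2,2'-bipyridine (neutral), 1×glycinato (-1 each); total -1. So Mn + (-1) = 2+, giving Mn = +3.
Ligands are named alphabetically: bipyridine before glycinato before triphenylphosphine.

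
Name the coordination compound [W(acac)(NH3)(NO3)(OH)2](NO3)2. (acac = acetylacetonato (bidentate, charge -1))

The 2 nitrate counter-ions carry a total charge of -2, so each complex ion is 2+.
Ligand charges: 1×acetylacetonato (-1 each), 1×ammine (neutral), 2×hydroxo (-1 each), 1×nitrato (-1 each); total -4. So W + (-4) = 2+, giving W = +6.
Ligands are named alphabetically: acetylacetonato before ammine before hydroxo before nitrato.

(acetylacetonato)amminedihydroxonitratotungsten(VI) nitrate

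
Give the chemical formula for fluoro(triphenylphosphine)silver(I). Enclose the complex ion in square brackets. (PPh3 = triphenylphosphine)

[AgF(PPh3)]

Ligands: 1 fluoro (F, -1), 1 triphenylphosphine (PPh3, neutral). Ligand charge sum = -1.
With Ag in oxidation state +1, the complex ion is [Ag...].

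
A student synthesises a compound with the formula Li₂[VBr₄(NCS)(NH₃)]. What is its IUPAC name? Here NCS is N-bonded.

The 2 lithium counter-ions carry a total charge of +2, so each complex ion is 2−.
Ligand charges: 1×ammine (neutral), 4×bromo (-1 each), 1×isothiocyanato (-1 each); total -5. So V + (-5) = 2−, giving V = +3.
Ligands are named alphabetically: ammine before bromo before isothiocyanato.
The complex ion is anionic, so vanadium takes the -ate form vanadate(III).

lithium amminetetrabromoisothiocyanatovanadate(III)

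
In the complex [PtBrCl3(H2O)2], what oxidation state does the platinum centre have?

+4

No counter-ion: the bracketed complex is neutral.
Ligand charges: 2×H2O neutral; 3×Cl = -3; 1×Br = -1; sum -4.
Pt + (-4) = 0 ⇒ Pt is +4.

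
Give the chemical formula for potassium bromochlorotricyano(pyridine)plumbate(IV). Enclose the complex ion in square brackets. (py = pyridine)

K[PbBrCl(CN)3(py)]

Ligands: 1 bromo (Br, -1), 1 chloro (Cl, -1), 1 pyridine (py, neutral), 3 cyano (CN, -1). Ligand charge sum = -5.
Charge balance with potassium (+1) requires 1 complex ion per 1 potassium.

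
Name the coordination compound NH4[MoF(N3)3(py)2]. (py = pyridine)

ammonium triazidofluorobis(pyridine)molybdate(III)

The 1 ammonium counter-ion carries a total charge of +1, so each complex ion is 1−.
Ligand charges: 3×azido (-1 each), 2×pyridine (neutral), 1×fluoro (-1 each); total -4. So Mo + (-4) = 1−, giving Mo = +3.
The complex ion is anionic, so molybdenum takes the -ate form molybdate(III).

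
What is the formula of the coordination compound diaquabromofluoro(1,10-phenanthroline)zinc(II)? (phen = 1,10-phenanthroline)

[ZnBrF(H2O)2(phen)]

Ligands: 1 1,10-phenanthroline (phen, neutral), 1 fluoro (F, -1), 1 bromo (Br, -1), 2 aqua (H2O, neutral). Ligand charge sum = -2.
With Zn in oxidation state +2, the complex ion is [Zn...].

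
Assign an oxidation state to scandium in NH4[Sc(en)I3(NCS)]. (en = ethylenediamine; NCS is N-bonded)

1 ammonium outside the brackets (+1 each) → the complex ion is 1−.
Ligand charges: 1×en neutral; 3×I = -3; 1×NCS = -1; sum -4.
Sc + (-4) = 1− ⇒ Sc is +3.

+3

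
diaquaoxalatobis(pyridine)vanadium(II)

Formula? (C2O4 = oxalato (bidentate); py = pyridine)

Ligands: 2 aqua (H2O, neutral), 1 oxalato (C2O4, -2), 2 pyridine (py, neutral). Ligand charge sum = -2.
With V in oxidation state +2, the complex ion is [V...].

[V(C2O4)(H2O)2(py)2]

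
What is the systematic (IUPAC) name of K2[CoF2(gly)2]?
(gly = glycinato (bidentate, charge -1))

The 2 potassium counter-ions carry a total charge of +2, so each complex ion is 2−.
Ligand charges: 2×glycinato (-1 each), 2×fluoro (-1 each); total -4. So Co + (-4) = 2−, giving Co = +2.
Ligands are named alphabetically: fluoro before glycinato.
The complex ion is anionic, so cobalt takes the -ate form cobaltate(II).

potassium difluorobis(glycinato)cobaltate(II)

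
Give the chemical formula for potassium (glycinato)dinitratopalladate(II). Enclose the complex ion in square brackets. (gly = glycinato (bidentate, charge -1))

Ligands: 1 glycinato (gly, -1), 2 nitrato (NO3, -1). Ligand charge sum = -3.
With Pd in oxidation state +2, the complex ion is [Pd...]^1−.
Charge balance with potassium (+1) requires 1 complex ion per 1 potassium.

K[Pd(gly)(NO3)2]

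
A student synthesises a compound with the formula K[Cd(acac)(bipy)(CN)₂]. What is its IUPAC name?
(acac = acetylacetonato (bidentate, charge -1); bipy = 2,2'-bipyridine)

The 1 potassium counter-ion carries a total charge of +1, so each complex ion is 1−.
Ligand charges: 2×cyano (-1 each), 1×acetylacetonato (-1 each), 1×2,2'-bipyridine (neutral); total -3. So Cd + (-3) = 1−, giving Cd = +2.
Ligands are named alphabetically: acetylacetonato before bipyridine before cyano.
The complex ion is anionic, so cadmium takes the -ate form cadmate(II).

potassium (acetylacetonato)(2,2'-bipyridine)dicyanocadmate(II)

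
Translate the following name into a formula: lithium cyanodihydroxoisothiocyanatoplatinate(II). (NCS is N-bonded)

Li2[Pt(CN)(NCS)(OH)2]

Ligands: 1 isothiocyanato (NCS, -1), 1 cyano (CN, -1), 2 hydroxo (OH, -1). Ligand charge sum = -4.
With Pt in oxidation state +2, the complex ion is [Pt...]^2−.
Charge balance with lithium (+1) requires 1 complex ion per 2 lithium.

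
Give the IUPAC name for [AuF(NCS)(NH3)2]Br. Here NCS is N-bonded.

diamminefluoroisothiocyanatogold(III) bromide

The 1 bromide counter-ion carries a total charge of -1, so each complex ion is 1+.
Ligand charges: 2×ammine (neutral), 1×isothiocyanato (-1 each), 1×fluoro (-1 each); total -2. So Au + (-2) = 1+, giving Au = +3.
Ligands are named alphabetically: ammine before fluoro before isothiocyanato.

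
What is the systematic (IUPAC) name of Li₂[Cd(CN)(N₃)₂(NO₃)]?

lithium diazidocyanonitratocadmate(II)

The 2 lithium counter-ions carry a total charge of +2, so each complex ion is 2−.
Ligand charges: 1×cyano (-1 each), 1×nitrato (-1 each), 2×azido (-1 each); total -4. So Cd + (-4) = 2−, giving Cd = +2.
The complex ion is anionic, so cadmium takes the -ate form cadmate(II).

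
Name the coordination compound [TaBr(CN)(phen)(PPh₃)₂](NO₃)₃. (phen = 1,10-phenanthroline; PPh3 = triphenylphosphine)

bromocyano(1,10-phenanthroline)bis(triphenylphosphine)tantalum(V) nitrate

The 3 nitrate counter-ions carry a total charge of -3, so each complex ion is 3+.
Ligand charges: 1×bromo (-1 each), 1×cyano (-1 each), 1×1,10-phenanthroline (neutral), 2×triphenylphosphine (neutral); total -2. So Ta + (-2) = 3+, giving Ta = +5.
Ligands are named alphabetically: bromo before cyano before phenanthroline before triphenylphosphine.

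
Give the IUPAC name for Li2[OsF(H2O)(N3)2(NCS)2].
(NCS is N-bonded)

lithium aquadiazidofluorodiisothiocyanatoosmate(III)

The 2 lithium counter-ions carry a total charge of +2, so each complex ion is 2−.
Ligand charges: 1×fluoro (-1 each), 2×isothiocyanato (-1 each), 1×aqua (neutral), 2×azido (-1 each); total -5. So Os + (-5) = 2−, giving Os = +3.
The complex ion is anionic, so osmium takes the -ate form osmate(III).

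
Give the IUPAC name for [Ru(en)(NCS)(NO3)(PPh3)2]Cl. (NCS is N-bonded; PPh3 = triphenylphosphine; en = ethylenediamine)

(ethylenediamine)isothiocyanatonitratobis(triphenylphosphine)ruthenium(III) chloride

The 1 chloride counter-ion carries a total charge of -1, so each complex ion is 1+.
Ligand charges: 1×isothiocyanato (-1 each), 2×triphenylphosphine (neutral), 1×nitrato (-1 each), 1×ethylenediamine (neutral); total -2. So Ru + (-2) = 1+, giving Ru = +3.
Ligands are named alphabetically: ethylenediamine before isothiocyanato before nitrato before triphenylphosphine.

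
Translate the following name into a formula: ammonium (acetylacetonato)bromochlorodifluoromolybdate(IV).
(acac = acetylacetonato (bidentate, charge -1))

Ligands: 1 chloro (Cl, -1), 1 bromo (Br, -1), 2 fluoro (F, -1), 1 acetylacetonato (acac, -1). Ligand charge sum = -5.
With Mo in oxidation state +4, the complex ion is [Mo...]^1−.
Charge balance with ammonium (+1) requires 1 complex ion per 1 ammonium.

NH4[Mo(acac)BrClF2]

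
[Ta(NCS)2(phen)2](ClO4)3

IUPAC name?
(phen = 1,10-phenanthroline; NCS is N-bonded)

The 3 perchlorate counter-ions carry a total charge of -3, so each complex ion is 3+.
Ligand charges: 2×1,10-phenanthroline (neutral), 2×isothiocyanato (-1 each); total -2. So Ta + (-2) = 3+, giving Ta = +5.
Ligands are named alphabetically: isothiocyanato before phenanthroline.

diisothiocyanatobis(1,10-phenanthroline)tantalum(V) perchlorate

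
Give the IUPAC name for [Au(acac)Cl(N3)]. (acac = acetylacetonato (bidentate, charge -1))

There is no counter-ion, so the complex is neutral overall.
Ligand charges: 1×acetylacetonato (-1 each), 1×chloro (-1 each), 1×azido (-1 each); total -3. So Au + (-3) = 0, giving Au = +3.
Ligands are named alphabetically: acetylacetonato before azido before chloro.

(acetylacetonato)azidochlorogold(III)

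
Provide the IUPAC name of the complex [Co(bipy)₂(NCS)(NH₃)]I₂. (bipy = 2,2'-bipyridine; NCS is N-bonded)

amminebis(2,2'-bipyridine)isothiocyanatocobalt(III) iodide

The 2 iodide counter-ions carry a total charge of -2, so each complex ion is 2+.
Ligand charges: 2×2,2'-bipyridine (neutral), 1×ammine (neutral), 1×isothiocyanato (-1 each); total -1. So Co + (-1) = 2+, giving Co = +3.
Ligands are named alphabetically: ammine before bipyridine before isothiocyanato.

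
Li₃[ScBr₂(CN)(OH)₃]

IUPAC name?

lithium dibromocyanotrihydroxoscandate(III)

The 3 lithium counter-ions carry a total charge of +3, so each complex ion is 3−.
Ligand charges: 1×cyano (-1 each), 2×bromo (-1 each), 3×hydroxo (-1 each); total -6. So Sc + (-6) = 3−, giving Sc = +3.
Ligands are named alphabetically: bromo before cyano before hydroxo.
The complex ion is anionic, so scandium takes the -ate form scandate(III).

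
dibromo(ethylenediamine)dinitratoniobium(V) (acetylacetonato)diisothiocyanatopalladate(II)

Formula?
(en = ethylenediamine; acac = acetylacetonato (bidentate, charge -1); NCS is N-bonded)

[NbBr2(en)(NO3)2][Pd(acac)(NCS)2]

Cation [Nb…]: ligand charges -4, Nb(V) ⇒ ion charge 1+.
Anion [Pd…]: ligand charges -3, Pd(II) ⇒ ion charge 1−.
One 1+ cation balances one 1− anion.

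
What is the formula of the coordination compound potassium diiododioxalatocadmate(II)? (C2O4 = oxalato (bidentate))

Ligands: 2 iodo (I, -1), 2 oxalato (C2O4, -2). Ligand charge sum = -6.
Charge balance with potassium (+1) requires 1 complex ion per 4 potassium.

K4[Cd(C2O4)2I2]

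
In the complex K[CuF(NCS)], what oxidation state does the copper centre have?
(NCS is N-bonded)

1 potassium outside the brackets (+1 each) → the complex ion is 1−.
Ligand charges: 1×NCS = -1; 1×F = -1; sum -2.
Cu + (-2) = 1− ⇒ Cu is +1.

+1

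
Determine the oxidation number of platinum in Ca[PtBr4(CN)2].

+4

1 calcium outside the brackets (+2 each) → the complex ion is 2−.
Ligand charges: 2×CN = -2; 4×Br = -4; sum -6.
Pt + (-6) = 2− ⇒ Pt is +4.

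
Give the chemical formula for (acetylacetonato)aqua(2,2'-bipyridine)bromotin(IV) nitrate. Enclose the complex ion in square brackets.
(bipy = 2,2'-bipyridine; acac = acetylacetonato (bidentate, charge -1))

[Sn(acac)(bipy)Br(H2O)](NO3)2

Ligands: 1 2,2'-bipyridine (bipy, neutral), 1 bromo (Br, -1), 1 aqua (H2O, neutral), 1 acetylacetonato (acac, -1). Ligand charge sum = -2.
Charge balance with nitrate (-1) requires 1 complex ion per 2 nitrate.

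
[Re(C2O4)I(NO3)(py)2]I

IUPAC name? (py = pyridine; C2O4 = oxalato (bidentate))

The 1 iodide counter-ion carries a total charge of -1, so each complex ion is 1+.
Ligand charges: 2×pyridine (neutral), 1×oxalato (-2 each), 1×iodo (-1 each), 1×nitrato (-1 each); total -4. So Re + (-4) = 1+, giving Re = +5.
Ligands are named alphabetically: iodo before nitrato before oxalato before pyridine.

iodonitratooxalatobis(pyridine)rhenium(V) iodide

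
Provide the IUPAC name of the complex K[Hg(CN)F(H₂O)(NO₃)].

potassium aquacyanofluoronitratomercurate(II)

The 1 potassium counter-ion carries a total charge of +1, so each complex ion is 1−.
Ligand charges: 1×cyano (-1 each), 1×nitrato (-1 each), 1×fluoro (-1 each), 1×aqua (neutral); total -3. So Hg + (-3) = 1−, giving Hg = +2.
Ligands are named alphabetically: aqua before cyano before fluoro before nitrato.
The complex ion is anionic, so mercury takes the -ate form mercurate(II).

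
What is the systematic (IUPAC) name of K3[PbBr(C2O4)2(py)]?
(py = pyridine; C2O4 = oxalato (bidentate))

The 3 potassium counter-ions carry a total charge of +3, so each complex ion is 3−.
Ligand charges: 1×pyridine (neutral), 2×oxalato (-2 each), 1×bromo (-1 each); total -5. So Pb + (-5) = 3−, giving Pb = +2.
Ligands are named alphabetically: bromo before oxalato before pyridine.
The complex ion is anionic, so lead takes the -ate form plumbate(II).

potassium bromodioxalato(pyridine)plumbate(II)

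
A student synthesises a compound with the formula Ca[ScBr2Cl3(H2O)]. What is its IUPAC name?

The 1 calcium counter-ion carries a total charge of +2, so each complex ion is 2−.
Ligand charges: 1×aqua (neutral), 3×chloro (-1 each), 2×bromo (-1 each); total -5. So Sc + (-5) = 2−, giving Sc = +3.
Ligands are named alphabetically: aqua before bromo before chloro.
The complex ion is anionic, so scandium takes the -ate form scandate(III).

calcium aquadibromotrichloroscandate(III)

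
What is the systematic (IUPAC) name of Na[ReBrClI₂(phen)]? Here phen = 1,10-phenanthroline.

The 1 sodium counter-ion carries a total charge of +1, so each complex ion is 1−.
Ligand charges: 1×1,10-phenanthroline (neutral), 2×iodo (-1 each), 1×chloro (-1 each), 1×bromo (-1 each); total -4. So Re + (-4) = 1−, giving Re = +3.
Ligands are named alphabetically: bromo before chloro before iodo before phenanthroline.
The complex ion is anionic, so rhenium takes the -ate form rhenate(III).

sodium bromochlorodiiodo(1,10-phenanthroline)rhenate(III)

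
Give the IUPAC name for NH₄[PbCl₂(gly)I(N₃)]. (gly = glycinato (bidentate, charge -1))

The 1 ammonium counter-ion carries a total charge of +1, so each complex ion is 1−.
Ligand charges: 1×iodo (-1 each), 2×chloro (-1 each), 1×glycinato (-1 each), 1×azido (-1 each); total -5. So Pb + (-5) = 1−, giving Pb = +4.
The complex ion is anionic, so lead takes the -ate form plumbate(IV).

ammonium azidodichloro(glycinato)iodoplumbate(IV)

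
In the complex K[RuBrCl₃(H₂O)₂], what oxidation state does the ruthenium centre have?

+3

1 potassium outside the brackets (+1 each) → the complex ion is 1−.
Ligand charges: 2×H2O neutral; 1×Br = -1; 3×Cl = -3; sum -4.
Ru + (-4) = 1− ⇒ Ru is +3.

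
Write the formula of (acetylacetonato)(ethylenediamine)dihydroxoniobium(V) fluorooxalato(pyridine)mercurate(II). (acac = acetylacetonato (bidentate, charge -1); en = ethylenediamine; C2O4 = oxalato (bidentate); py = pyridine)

[Nb(acac)(en)(OH)2][Hg(C2O4)F(py)]2

Cation [Nb…]: ligand charges -3, Nb(V) ⇒ ion charge 2+.
Anion [Hg…]: ligand charges -3, Hg(II) ⇒ ion charge 1−.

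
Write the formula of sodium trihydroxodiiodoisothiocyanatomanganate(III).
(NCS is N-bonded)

Ligands: 3 hydroxo (OH, -1), 2 iodo (I, -1), 1 isothiocyanato (NCS, -1). Ligand charge sum = -6.
Charge balance with sodium (+1) requires 1 complex ion per 3 sodium.

Na3[MnI2(NCS)(OH)3]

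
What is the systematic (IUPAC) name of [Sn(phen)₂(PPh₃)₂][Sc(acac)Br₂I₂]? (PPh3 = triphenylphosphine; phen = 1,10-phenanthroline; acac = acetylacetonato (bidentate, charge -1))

Scandium is always +3 in its complexes; the anion's ligand charges sum to -5, so the complex anion is 2−.
A 1:1 salt means the cation carries the equal and opposite charge, 2+.
Cation: ligand charges sum to 0; for the ion to be 2+, Sn = +2.

bis(1,10-phenanthroline)bis(triphenylphosphine)tin(II) (acetylacetonato)dibromodiiodoscandate(III)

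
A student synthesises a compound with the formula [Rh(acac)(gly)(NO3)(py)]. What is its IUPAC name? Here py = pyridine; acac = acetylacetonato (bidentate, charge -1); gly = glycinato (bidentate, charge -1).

(acetylacetonato)(glycinato)nitrato(pyridine)rhodium(III)

There is no counter-ion, so the complex is neutral overall.
Ligand charges: 1×pyridine (neutral), 1×acetylacetonato (-1 each), 1×nitrato (-1 each), 1×glycinato (-1 each); total -3. So Rh + (-3) = 0, giving Rh = +3.
Ligands are named alphabetically: acetylacetonato before glycinato before nitrato before pyridine.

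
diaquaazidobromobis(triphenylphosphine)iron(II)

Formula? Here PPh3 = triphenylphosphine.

Ligands: 1 azido (N3, -1), 1 bromo (Br, -1), 2 triphenylphosphine (PPh3, neutral), 2 aqua (H2O, neutral). Ligand charge sum = -2.
With Fe in oxidation state +2, the complex ion is [Fe...].

[FeBr(H2O)2(N3)(PPh3)2]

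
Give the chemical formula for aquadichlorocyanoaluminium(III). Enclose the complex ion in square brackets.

Ligands: 1 cyano (CN, -1), 2 chloro (Cl, -1), 1 aqua (H2O, neutral). Ligand charge sum = -3.
With Al in oxidation state +3, the complex ion is [Al...].

[AlCl2(CN)(H2O)]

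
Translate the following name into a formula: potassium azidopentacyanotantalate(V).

K[Ta(CN)5(N3)]

Ligands: 1 azido (N3, -1), 5 cyano (CN, -1). Ligand charge sum = -6.
Charge balance with potassium (+1) requires 1 complex ion per 1 potassium.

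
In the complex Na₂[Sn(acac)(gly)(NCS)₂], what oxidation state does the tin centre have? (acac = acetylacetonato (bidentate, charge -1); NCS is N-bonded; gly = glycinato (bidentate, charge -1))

+2

2 sodium outside the brackets (+1 each) → the complex ion is 2−.
Ligand charges: 1×acac = -1; 2×NCS = -2; 1×gly = -1; sum -4.
Sn + (-4) = 2− ⇒ Sn is +2.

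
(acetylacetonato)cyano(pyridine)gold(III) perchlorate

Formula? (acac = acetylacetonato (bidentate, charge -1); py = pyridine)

Ligands: 1 acetylacetonato (acac, -1), 1 cyano (CN, -1), 1 pyridine (py, neutral). Ligand charge sum = -2.
With Au in oxidation state +3, the complex ion is [Au...]^1+.
Charge balance with perchlorate (-1) requires 1 complex ion per 1 perchlorate.

[Au(acac)(CN)(py)]ClO4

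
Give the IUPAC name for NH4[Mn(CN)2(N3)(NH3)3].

ammonium triammineazidodicyanomanganate(II)

The 1 ammonium counter-ion carries a total charge of +1, so each complex ion is 1−.
Ligand charges: 2×cyano (-1 each), 3×ammine (neutral), 1×azido (-1 each); total -3. So Mn + (-3) = 1−, giving Mn = +2.
Ligands are named alphabetically: ammine before azido before cyano.
The complex ion is anionic, so manganese takes the -ate form manganate(II).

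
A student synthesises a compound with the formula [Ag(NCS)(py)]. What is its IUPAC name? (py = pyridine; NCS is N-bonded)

There is no counter-ion, so the complex is neutral overall.
Ligand charges: 1×pyridine (neutral), 1×isothiocyanato (-1 each); total -1. So Ag + (-1) = 0, giving Ag = +1.
Ligands are named alphabetically: isothiocyanato before pyridine.

isothiocyanato(pyridine)silver(I)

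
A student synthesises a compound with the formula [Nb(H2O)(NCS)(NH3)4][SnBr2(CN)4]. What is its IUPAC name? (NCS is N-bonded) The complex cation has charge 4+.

The complex cation is given as 4+; its ligand charges sum to -1, so Nb = +5.
A 1:1 salt means the anion carries the equal and opposite charge, 4−.
Anion: ligand charges sum to -6; for the ion to be 4−, Sn = +2.

tetraammineaquaisothiocyanatoniobium(V) dibromotetracyanostannate(II)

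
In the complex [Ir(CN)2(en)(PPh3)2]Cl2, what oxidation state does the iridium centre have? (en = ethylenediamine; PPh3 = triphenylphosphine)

2 chloride outside the brackets (-1 each) → the complex ion is 2+.
Ligand charges: 2×CN = -2; 1×en neutral; 2×PPh3 neutral; sum -2.
Ir + (-2) = 2+ ⇒ Ir is +4.

+4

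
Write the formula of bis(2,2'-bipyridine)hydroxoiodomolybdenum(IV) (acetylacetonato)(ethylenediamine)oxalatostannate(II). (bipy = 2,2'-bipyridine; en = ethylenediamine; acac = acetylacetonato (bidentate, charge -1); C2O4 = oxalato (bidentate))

Cation [Mo…]: ligand charges -2, Mo(IV) ⇒ ion charge 2+.
Anion [Sn…]: ligand charges -3, Sn(II) ⇒ ion charge 1−.

[Mo(bipy)2I(OH)][Sn(acac)(C2O4)(en)]2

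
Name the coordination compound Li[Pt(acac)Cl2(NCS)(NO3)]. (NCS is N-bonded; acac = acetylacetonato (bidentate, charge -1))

The 1 lithium counter-ion carries a total charge of +1, so each complex ion is 1−.
Ligand charges: 1×isothiocyanato (-1 each), 1×acetylacetonato (-1 each), 2×chloro (-1 each), 1×nitrato (-1 each); total -5. So Pt + (-5) = 1−, giving Pt = +4.
The complex ion is anionic, so platinum takes the -ate form platinate(IV).

lithium (acetylacetonato)dichloroisothiocyanatonitratoplatinate(IV)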